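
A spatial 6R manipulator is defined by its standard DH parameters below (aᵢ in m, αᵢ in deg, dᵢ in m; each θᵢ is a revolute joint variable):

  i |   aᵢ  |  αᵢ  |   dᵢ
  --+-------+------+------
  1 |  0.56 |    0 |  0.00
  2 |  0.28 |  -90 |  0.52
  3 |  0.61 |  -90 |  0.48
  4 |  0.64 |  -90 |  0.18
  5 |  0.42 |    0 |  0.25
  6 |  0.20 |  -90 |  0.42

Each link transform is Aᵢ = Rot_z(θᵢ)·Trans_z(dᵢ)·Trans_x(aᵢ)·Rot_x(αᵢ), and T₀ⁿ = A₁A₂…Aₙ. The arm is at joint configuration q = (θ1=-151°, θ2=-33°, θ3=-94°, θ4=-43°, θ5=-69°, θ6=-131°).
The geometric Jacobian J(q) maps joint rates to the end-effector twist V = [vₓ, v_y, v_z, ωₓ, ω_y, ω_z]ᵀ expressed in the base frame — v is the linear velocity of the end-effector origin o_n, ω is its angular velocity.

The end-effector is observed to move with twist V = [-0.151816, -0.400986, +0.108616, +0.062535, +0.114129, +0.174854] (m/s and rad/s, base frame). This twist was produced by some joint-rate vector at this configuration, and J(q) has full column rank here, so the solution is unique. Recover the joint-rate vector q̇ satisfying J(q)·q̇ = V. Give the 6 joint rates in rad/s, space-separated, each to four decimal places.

0.6060 -0.7220 0.1970 -0.0340 0.7260 -0.2950

o_n = [-1.1934, -0.6242, 2.0591]
J₁: ẑ×o_n = [0.6242, -1.1934, 0.0000], ω = ẑ
J2: z=[0.0000, 0.0000, 1.0000] o=[-0.4898, -0.2715, 0.0000] → [0.3527, -0.7036, 0.0000, 0.0000, 0.0000, 1.0000]
J3: z=[-0.0698, -0.9976, 0.0000] o=[-0.7691, -0.2520, 0.5200] → [-1.5353, 0.1074, -0.3973, -0.0698, -0.9976, 0.0000]
J4: z=[-0.9951, 0.0696, 0.0698] o=[-0.7601, -0.7338, 1.1285] → [0.0571, 0.8958, -0.0789, -0.9951, 0.0696, 0.0698]
J5: z=[0.0985, 0.7263, 0.6803] o=[-0.9371, -1.1589, 1.6080] → [-0.0362, -0.2188, 0.2388, 0.0985, 0.7263, 0.6803]
J6: z=[0.0985, 0.7263, 0.6803] o=[-1.3022, -1.0530, 1.9152] → [-0.1873, 0.0599, -0.0368, 0.0985, 0.7263, 0.6803]
q̇ = J⁺·V = [0.6060, -0.7220, 0.1970, -0.0340, 0.7260, -0.2950]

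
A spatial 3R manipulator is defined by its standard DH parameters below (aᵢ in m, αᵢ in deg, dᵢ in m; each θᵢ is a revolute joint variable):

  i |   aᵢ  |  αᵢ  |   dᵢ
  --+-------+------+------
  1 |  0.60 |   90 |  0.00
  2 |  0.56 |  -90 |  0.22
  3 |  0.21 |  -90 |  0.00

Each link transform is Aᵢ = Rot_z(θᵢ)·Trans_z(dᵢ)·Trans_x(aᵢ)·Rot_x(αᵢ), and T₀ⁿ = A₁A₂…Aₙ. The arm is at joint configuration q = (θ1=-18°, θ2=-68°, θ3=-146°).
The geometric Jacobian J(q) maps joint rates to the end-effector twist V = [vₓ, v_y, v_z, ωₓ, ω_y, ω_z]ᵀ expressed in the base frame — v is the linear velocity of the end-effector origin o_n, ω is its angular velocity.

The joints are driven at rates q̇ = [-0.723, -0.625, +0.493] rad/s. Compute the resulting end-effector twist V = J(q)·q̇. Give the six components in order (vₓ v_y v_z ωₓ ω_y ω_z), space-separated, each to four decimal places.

-0.6169 -0.4558 -0.1440 0.6279 0.4532 -0.5383

o_n = [0.6038, -0.5510, -0.3578]
J₁: ẑ×o_n = [0.5510, 0.6038, -0.0000], ω = ẑ
J2: z=[-0.3090, -0.9511, 0.0000] o=[0.5706, -0.1854, 0.0000] → [0.3403, -0.1106, 0.1446, -0.3090, -0.9511, 0.0000]
J3: z=[0.8818, -0.2865, 0.3746] o=[0.7022, -0.4595, -0.5192] → [-0.0120, -0.1792, -0.1089, 0.8818, -0.2865, 0.3746]
V = J·q̇ = [-0.6169, -0.4558, -0.1440, 0.6279, 0.4532, -0.5383]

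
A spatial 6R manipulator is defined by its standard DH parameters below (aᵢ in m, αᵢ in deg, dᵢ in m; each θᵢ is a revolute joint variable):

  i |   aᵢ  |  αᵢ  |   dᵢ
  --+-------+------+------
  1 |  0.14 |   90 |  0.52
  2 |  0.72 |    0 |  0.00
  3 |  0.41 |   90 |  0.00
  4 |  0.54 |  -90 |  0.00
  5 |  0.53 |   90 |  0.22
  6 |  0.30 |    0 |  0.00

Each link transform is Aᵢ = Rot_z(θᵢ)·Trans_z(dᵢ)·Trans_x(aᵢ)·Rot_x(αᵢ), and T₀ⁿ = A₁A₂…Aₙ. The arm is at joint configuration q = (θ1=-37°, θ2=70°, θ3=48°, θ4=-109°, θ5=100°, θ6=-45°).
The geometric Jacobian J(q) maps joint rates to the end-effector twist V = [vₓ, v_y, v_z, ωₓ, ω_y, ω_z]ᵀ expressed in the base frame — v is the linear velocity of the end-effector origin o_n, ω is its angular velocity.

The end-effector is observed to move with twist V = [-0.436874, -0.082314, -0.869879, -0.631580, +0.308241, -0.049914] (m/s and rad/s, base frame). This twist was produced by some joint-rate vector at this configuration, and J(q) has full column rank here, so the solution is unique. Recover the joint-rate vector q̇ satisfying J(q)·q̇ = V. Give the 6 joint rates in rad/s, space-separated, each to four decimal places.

o_n = [-0.0777, 0.5485, 1.1039]
J₁: ẑ×o_n = [-0.5485, -0.0777, 0.0000], ω = ẑ
J2: z=[-0.6018, -0.7986, 0.0000] o=[0.1118, -0.0843, 0.5200] → [-0.4663, 0.3514, -0.5322, -0.6018, -0.7986, 0.0000]
J3: z=[-0.6018, -0.7986, 0.0000] o=[0.3085, -0.2325, 1.1966] → [0.0741, -0.0558, -0.7784, -0.6018, -0.7986, 0.0000]
J4: z=[0.7052, -0.5314, 0.4695] o=[0.1548, -0.1166, 1.5586] → [-0.0706, 0.2115, 0.3455, 0.7052, -0.5314, 0.4695]
J5: z=[-0.1586, 0.5272, 0.8348] o=[0.5279, 0.2415, 1.4034] → [-0.4142, -0.5531, 0.2706, -0.1586, 0.5272, 0.8348]
J6: z=[0.5581, 0.7453, -0.3646] o=[0.0614, 0.5738, 1.3684] → [-0.2064, 0.1984, 0.0896, 0.5581, 0.7453, -0.3646]
q̇ = J⁺·V = [0.5470, 0.1030, 0.8390, -0.7430, 0.0710, 0.8430]

0.5470 0.1030 0.8390 -0.7430 0.0710 0.8430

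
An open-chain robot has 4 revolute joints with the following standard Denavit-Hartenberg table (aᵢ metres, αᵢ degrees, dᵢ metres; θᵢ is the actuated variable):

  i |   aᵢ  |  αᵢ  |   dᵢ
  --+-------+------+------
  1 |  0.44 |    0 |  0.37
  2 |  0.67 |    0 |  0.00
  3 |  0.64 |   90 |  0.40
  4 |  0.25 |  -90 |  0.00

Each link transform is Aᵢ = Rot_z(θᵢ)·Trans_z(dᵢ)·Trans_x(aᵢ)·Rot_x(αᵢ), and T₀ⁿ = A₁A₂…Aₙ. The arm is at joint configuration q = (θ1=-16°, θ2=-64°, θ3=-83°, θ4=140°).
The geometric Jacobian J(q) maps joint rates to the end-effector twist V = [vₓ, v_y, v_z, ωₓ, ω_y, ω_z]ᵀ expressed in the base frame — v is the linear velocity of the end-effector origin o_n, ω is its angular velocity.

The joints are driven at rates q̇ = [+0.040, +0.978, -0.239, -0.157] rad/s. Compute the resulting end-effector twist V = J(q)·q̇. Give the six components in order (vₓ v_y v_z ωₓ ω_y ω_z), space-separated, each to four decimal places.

o_n = [0.1104, -0.9122, 0.9307]
J₁: ẑ×o_n = [0.9122, 0.1104, -0.0000], ω = ẑ
J2: z=[0.0000, 0.0000, 1.0000] o=[0.4230, -0.1213, 0.3700] → [0.7909, -0.3125, 0.0000, 0.0000, 0.0000, 1.0000]
J3: z=[0.0000, 0.0000, 1.0000] o=[0.5393, -0.7811, 0.3700] → [0.1311, -0.4289, 0.0000, 0.0000, 0.0000, 1.0000]
J4: z=[-0.2924, 0.9563, 0.0000] o=[-0.0727, -0.9682, 0.7700] → [0.1537, 0.0470, -0.1915, -0.2924, 0.9563, 0.0000]
V = J·q̇ = [0.7546, -0.2061, 0.0301, 0.0459, -0.1501, 0.7790]

0.7546 -0.2061 0.0301 0.0459 -0.1501 0.7790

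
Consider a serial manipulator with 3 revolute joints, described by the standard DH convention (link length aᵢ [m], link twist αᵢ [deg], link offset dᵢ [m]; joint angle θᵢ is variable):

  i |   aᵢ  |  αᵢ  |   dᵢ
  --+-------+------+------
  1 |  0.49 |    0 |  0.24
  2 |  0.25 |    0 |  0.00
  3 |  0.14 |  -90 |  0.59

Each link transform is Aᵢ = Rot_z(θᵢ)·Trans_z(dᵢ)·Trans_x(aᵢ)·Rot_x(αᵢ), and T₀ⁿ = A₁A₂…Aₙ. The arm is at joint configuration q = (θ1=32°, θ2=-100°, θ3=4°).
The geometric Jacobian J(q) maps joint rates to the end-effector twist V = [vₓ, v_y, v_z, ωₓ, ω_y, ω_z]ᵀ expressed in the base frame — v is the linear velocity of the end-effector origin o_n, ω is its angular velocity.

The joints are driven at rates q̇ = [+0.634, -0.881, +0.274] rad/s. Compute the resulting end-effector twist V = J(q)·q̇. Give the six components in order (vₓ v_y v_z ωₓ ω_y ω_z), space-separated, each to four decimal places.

o_n = [0.5706, -0.0980, 0.8300]
J₁: ẑ×o_n = [0.0980, 0.5706, -0.0000], ω = ẑ
J2: z=[0.0000, 0.0000, 1.0000] o=[0.4155, 0.2597, 0.2400] → [0.3576, 0.1550, -0.0000, 0.0000, 0.0000, 1.0000]
J3: z=[0.0000, 0.0000, 1.0000] o=[0.5092, 0.0279, 0.2400] → [0.1258, 0.0614, -0.0000, 0.0000, 0.0000, 1.0000]
V = J·q̇ = [-0.2185, 0.2420, 0.0000, 0.0000, 0.0000, 0.0270]

-0.2185 0.2420 0.0000 0.0000 0.0000 0.0270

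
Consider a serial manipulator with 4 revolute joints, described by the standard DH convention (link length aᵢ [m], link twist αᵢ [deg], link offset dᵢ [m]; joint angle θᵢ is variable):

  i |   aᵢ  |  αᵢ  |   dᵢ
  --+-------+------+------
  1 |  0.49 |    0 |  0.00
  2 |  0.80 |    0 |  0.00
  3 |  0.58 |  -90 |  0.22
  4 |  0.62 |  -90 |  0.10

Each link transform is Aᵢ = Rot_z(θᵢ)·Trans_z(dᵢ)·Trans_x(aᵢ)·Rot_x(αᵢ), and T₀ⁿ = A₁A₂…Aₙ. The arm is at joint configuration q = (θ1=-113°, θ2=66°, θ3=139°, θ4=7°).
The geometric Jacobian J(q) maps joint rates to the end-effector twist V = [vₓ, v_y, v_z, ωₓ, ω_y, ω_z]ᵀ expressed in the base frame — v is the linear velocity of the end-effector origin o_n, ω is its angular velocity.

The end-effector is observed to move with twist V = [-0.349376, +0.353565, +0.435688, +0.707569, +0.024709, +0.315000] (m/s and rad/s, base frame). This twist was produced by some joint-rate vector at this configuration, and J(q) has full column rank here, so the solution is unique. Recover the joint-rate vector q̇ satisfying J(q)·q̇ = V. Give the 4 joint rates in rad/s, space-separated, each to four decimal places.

-0.5210 0.9700 -0.1340 -0.7080

o_n = [0.2125, 0.1550, 0.1444]
J₁: ẑ×o_n = [-0.1550, 0.2125, 0.0000], ω = ẑ
J2: z=[0.0000, 0.0000, 1.0000] o=[-0.1915, -0.4510, 0.0000] → [-0.6061, 0.4039, 0.0000, 0.0000, 0.0000, 1.0000]
J3: z=[0.0000, 0.0000, 1.0000] o=[0.3541, -1.0361, 0.0000] → [-1.1912, -0.1417, 0.0000, 0.0000, 0.0000, 1.0000]
J4: z=[-0.9994, -0.0349, 0.0000] o=[0.3339, -0.4565, 0.2200] → [0.0026, -0.0755, -0.6154, -0.9994, -0.0349, 0.0000]
q̇ = J⁺·V = [-0.5210, 0.9700, -0.1340, -0.7080]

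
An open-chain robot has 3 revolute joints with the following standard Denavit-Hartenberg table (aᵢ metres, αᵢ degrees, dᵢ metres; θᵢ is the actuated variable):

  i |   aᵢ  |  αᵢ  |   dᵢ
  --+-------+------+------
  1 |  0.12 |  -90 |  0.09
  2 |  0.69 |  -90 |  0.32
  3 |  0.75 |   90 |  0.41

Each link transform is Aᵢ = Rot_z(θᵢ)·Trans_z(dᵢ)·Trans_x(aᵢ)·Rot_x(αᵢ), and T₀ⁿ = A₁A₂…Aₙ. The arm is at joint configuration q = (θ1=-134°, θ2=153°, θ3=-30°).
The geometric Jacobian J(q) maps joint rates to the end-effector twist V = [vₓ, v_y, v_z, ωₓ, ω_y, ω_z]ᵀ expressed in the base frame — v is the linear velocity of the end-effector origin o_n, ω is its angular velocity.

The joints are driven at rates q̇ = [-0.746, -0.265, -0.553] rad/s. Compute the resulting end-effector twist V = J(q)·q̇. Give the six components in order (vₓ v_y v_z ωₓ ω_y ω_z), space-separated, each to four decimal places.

0.4011 -1.4544 -0.2715 -0.3650 0.0035 -1.2387

o_n = [1.3750, 0.4233, -0.1528]
J₁: ẑ×o_n = [-0.4233, 1.3750, 0.0000], ω = ẑ
J2: z=[0.7193, -0.6947, 0.0000] o=[-0.0834, -0.0863, 0.0900] → [0.1687, 0.1747, 1.3797, 0.7193, -0.6947, 0.0000]
J3: z=[0.3154, 0.3266, 0.8910] o=[0.5739, 0.1336, -0.2233] → [-0.2351, 0.6915, -0.1702, 0.3154, 0.3266, 0.8910]
V = J·q̇ = [0.4011, -1.4544, -0.2715, -0.3650, 0.0035, -1.2387]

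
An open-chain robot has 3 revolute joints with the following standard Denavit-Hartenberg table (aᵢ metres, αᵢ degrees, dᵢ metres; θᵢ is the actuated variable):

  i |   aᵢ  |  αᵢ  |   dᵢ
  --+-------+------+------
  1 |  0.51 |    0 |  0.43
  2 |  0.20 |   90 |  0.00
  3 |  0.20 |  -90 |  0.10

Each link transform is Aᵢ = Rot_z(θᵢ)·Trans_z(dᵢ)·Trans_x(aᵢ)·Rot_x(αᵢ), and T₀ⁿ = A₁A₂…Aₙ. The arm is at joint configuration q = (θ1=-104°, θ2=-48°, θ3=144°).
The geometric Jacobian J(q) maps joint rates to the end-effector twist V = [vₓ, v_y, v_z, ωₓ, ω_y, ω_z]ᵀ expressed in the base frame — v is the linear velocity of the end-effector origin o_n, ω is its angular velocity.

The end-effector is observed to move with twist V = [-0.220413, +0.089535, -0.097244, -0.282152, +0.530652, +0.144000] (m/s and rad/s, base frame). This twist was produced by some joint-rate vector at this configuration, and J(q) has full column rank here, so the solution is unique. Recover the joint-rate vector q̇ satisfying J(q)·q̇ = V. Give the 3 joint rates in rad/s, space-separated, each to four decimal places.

-0.5510 0.6950 0.6010

o_n = [-0.2041, -0.4245, 0.5476]
J₁: ẑ×o_n = [0.4245, -0.2041, 0.0000], ω = ẑ
J2: z=[0.0000, 0.0000, 1.0000] o=[-0.1234, -0.4949, 0.4300] → [-0.0704, -0.0807, 0.0000, 0.0000, 0.0000, 1.0000]
J3: z=[-0.4695, 0.8829, 0.0000] o=[-0.3000, -0.5887, 0.4300] → [0.1038, 0.0552, -0.1618, -0.4695, 0.8829, 0.0000]
q̇ = J⁺·V = [-0.5510, 0.6950, 0.6010]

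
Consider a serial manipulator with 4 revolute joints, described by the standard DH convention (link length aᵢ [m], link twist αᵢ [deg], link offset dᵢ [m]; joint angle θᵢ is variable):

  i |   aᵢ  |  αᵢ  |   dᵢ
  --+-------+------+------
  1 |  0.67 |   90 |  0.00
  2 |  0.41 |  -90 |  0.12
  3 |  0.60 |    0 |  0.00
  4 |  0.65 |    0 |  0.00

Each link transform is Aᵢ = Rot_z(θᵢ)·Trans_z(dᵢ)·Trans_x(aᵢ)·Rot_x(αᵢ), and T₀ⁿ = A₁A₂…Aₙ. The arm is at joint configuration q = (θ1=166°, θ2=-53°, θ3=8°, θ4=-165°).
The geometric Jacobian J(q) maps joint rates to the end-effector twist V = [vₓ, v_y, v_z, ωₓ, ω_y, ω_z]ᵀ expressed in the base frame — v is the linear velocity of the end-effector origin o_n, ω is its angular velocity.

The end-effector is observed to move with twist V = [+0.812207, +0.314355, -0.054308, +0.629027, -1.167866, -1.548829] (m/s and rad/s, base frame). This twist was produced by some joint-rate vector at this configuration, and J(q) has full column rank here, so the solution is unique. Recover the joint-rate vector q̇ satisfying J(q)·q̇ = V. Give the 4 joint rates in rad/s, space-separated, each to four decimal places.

-0.8760 -0.9810 -0.6220 -0.4960

o_n = [-0.8168, 0.5030, -0.3241]
J₁: ẑ×o_n = [-0.5030, -0.8168, 0.0000], ω = ẑ
J2: z=[0.2419, 0.9703, 0.0000] o=[-0.6501, 0.1621, 0.0000] → [-0.3145, 0.0784, 0.2442, 0.2419, 0.9703, 0.0000]
J3: z=[-0.7749, 0.1932, 0.6018] o=[-0.8605, 0.3382, -0.3274] → [-0.0985, 0.0289, -0.1361, -0.7749, 0.1932, 0.6018]
J4: z=[-0.7749, 0.1932, 0.6018] o=[-1.2276, 0.3437, -0.8020] → [-0.0036, 0.6175, -0.2028, -0.7749, 0.1932, 0.6018]
q̇ = J⁺·V = [-0.8760, -0.9810, -0.6220, -0.4960]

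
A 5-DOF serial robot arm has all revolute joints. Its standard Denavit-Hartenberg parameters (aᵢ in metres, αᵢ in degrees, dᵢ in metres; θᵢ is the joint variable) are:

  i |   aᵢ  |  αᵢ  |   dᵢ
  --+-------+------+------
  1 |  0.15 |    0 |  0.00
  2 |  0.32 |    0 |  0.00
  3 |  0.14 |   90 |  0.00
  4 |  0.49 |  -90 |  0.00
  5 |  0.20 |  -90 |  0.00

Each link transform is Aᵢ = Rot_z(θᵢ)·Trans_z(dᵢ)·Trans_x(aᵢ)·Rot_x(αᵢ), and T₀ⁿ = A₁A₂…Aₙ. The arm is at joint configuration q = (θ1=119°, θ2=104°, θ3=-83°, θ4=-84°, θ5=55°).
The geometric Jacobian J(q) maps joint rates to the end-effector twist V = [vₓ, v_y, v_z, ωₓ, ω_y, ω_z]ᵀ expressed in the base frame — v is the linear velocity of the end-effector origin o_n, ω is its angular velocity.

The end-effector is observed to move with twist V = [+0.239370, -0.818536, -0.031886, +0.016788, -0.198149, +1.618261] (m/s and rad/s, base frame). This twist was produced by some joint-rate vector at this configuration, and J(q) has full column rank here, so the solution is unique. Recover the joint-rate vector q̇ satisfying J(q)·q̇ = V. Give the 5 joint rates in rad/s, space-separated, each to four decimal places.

o_n = [-0.5677, -0.0819, -0.6014]
J₁: ẑ×o_n = [0.0819, -0.5677, 0.0000], ω = ẑ
J2: z=[0.0000, 0.0000, 1.0000] o=[-0.0727, 0.1312, 0.0000] → [0.2131, -0.4950, 0.0000, 0.0000, 0.0000, 1.0000]
J3: z=[0.0000, 0.0000, 1.0000] o=[-0.3068, -0.0870, 0.0000] → [-0.0051, -0.2610, 0.0000, 0.0000, 0.0000, 1.0000]
J4: z=[0.6428, 0.7660, 0.0000] o=[-0.4140, 0.0029, 0.0000] → [-0.4607, 0.3866, 0.0632, 0.6428, 0.7660, 0.0000]
J5: z=[-0.7618, 0.6393, 0.1045] o=[-0.4532, 0.0359, -0.4873] → [-0.0606, -0.0989, 0.1629, -0.7618, 0.6393, 0.1045]
q̇ = J⁺·V = [0.7730, 0.4900, 0.3700, -0.1410, -0.1410]

0.7730 0.4900 0.3700 -0.1410 -0.1410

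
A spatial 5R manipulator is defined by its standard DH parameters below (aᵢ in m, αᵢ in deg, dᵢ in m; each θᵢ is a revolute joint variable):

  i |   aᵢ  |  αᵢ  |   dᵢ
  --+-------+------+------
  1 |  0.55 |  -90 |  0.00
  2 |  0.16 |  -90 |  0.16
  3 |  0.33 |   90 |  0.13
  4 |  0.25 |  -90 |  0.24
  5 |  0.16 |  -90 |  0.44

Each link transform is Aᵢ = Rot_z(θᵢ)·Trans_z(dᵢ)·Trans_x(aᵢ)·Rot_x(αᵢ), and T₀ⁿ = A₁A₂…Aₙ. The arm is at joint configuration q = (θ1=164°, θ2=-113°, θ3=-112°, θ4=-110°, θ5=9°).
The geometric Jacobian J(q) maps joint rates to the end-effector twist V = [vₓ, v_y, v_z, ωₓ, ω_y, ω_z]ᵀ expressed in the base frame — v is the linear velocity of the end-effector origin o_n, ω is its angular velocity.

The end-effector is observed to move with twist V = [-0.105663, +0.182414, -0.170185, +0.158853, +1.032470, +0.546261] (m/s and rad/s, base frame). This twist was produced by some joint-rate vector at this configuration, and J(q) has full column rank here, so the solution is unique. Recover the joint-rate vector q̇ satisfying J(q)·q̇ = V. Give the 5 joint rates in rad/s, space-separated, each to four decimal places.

o_n = [-0.4473, -0.5369, -0.4023]
J₁: ẑ×o_n = [0.5369, -0.4473, 0.0000], ω = ẑ
J2: z=[-0.2756, -0.9613, 0.0000] o=[-0.5287, 0.1516, 0.0000] → [0.3867, -0.1109, 0.2680, -0.2756, -0.9613, 0.0000]
J3: z=[-0.8848, 0.2537, 0.3907] o=[-0.5127, -0.0194, 0.1473] → [0.0628, -0.4607, 0.4413, -0.8848, 0.2537, 0.3907]
J4: z=[-0.2450, 0.4600, -0.8535] o=[-0.7585, -0.2673, 0.0843] → [-0.4539, -0.3848, -0.0771, -0.2450, 0.4600, -0.8535]
J5: z=[-0.0697, -0.8864, -0.4577] o=[-0.5755, -0.1437, -0.1829] → [0.0145, -0.0740, 0.1411, -0.0697, -0.8864, -0.4577]
q̇ = J⁺·V = [-0.0490, -0.4990, 0.1050, -0.2590, -0.7280]

-0.0490 -0.4990 0.1050 -0.2590 -0.7280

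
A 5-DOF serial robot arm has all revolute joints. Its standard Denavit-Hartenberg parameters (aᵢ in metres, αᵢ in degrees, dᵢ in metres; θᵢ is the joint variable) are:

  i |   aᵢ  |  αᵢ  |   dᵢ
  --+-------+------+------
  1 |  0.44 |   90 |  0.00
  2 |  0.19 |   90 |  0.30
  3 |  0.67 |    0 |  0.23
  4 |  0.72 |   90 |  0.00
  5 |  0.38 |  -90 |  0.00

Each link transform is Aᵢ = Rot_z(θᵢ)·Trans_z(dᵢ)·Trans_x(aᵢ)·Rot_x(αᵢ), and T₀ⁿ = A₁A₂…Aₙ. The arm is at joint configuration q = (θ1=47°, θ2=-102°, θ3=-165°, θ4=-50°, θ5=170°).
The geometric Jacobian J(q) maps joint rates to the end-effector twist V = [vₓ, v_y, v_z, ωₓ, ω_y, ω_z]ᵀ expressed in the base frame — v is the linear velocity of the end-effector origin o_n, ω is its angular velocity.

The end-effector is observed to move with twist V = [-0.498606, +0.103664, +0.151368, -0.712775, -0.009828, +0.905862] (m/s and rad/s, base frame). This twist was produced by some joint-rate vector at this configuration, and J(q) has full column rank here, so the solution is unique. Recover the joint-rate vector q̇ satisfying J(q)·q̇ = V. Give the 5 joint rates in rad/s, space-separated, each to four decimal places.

o_n = [0.4452, 0.0010, 0.7858]
J₁: ẑ×o_n = [-0.0010, 0.4452, 0.0000], ω = ẑ
J2: z=[0.7314, -0.6820, 0.0000] o=[0.3001, 0.3218, 0.0000] → [-0.5359, -0.5747, -0.1356, 0.7314, -0.6820, 0.0000]
J3: z=[-0.6671, -0.7154, 0.2079] o=[0.4925, 0.0883, -0.1858] → [-0.6769, 0.6383, 0.0244, -0.6671, -0.7154, 0.2079]
J4: z=[-0.6671, -0.7154, 0.2079] o=[0.3041, 0.1404, 0.4950] → [-0.1790, 0.2233, 0.1940, -0.6671, -0.7154, 0.2079]
J5: z=[0.5178, -0.6459, -0.5610] o=[0.6897, -0.0515, 1.0719] → [0.2143, 0.2853, -0.1307, 0.5178, -0.6459, -0.5610]
q̇ = J⁺·V = [0.3360, 0.1350, 0.2980, 0.3030, -0.7930]

0.3360 0.1350 0.2980 0.3030 -0.7930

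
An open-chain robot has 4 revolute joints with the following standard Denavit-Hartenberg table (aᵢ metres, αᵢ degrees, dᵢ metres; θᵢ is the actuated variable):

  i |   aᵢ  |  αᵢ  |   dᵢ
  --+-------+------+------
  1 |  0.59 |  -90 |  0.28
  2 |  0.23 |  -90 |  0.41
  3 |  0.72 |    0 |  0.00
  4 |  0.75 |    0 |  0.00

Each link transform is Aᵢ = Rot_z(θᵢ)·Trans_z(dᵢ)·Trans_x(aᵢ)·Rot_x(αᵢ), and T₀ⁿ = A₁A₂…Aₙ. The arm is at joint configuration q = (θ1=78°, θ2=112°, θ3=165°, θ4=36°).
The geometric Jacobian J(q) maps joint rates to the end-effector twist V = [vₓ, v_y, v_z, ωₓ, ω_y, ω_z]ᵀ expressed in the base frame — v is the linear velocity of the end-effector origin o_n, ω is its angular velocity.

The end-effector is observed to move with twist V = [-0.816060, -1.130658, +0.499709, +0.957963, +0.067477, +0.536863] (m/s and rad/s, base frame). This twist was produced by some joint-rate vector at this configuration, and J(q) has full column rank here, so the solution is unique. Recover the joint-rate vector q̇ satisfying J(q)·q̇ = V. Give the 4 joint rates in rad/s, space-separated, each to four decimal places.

o_n = [-0.2682, 1.1066, 1.3608]
J₁: ẑ×o_n = [-1.1066, -0.2682, 0.0000], ω = ẑ
J2: z=[-0.9781, 0.2079, 0.0000] o=[0.1227, 0.5771, 0.2800] → [0.2247, 1.0572, -0.4367, -0.9781, 0.2079, 0.0000]
J3: z=[-0.1928, -0.9069, 0.3746] o=[-0.2963, 0.5781, 0.0667] → [-1.3716, 0.2600, -0.0764, -0.1928, -0.9069, 0.3746]
J4: z=[-0.1928, -0.9069, 0.3746] o=[-0.0598, 0.7942, 0.7116] → [-0.7058, 0.0471, -0.2492, -0.1928, -0.9069, 0.3746]
q̇ = J⁺·V = [0.6440, -0.9230, 0.1470, -0.4330]

0.6440 -0.9230 0.1470 -0.4330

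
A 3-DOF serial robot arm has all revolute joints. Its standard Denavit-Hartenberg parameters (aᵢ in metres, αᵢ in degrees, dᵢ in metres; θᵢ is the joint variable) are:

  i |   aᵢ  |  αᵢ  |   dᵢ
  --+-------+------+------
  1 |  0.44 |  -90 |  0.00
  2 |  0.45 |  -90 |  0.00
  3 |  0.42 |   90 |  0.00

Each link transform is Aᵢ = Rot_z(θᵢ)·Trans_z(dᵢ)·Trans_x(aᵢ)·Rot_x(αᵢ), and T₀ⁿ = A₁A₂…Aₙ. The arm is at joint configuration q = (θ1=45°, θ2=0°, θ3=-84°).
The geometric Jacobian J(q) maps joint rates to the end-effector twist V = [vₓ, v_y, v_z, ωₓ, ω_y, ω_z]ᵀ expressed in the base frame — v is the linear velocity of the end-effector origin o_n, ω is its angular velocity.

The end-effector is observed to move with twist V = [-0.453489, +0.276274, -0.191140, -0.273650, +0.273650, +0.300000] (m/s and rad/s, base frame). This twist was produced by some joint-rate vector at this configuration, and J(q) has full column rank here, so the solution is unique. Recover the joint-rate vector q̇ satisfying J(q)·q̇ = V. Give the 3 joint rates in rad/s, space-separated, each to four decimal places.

o_n = [0.3650, 0.9557, 0.0000]
J₁: ẑ×o_n = [-0.9557, 0.3650, 0.0000], ω = ẑ
J2: z=[-0.7071, 0.7071, 0.0000] o=[0.3111, 0.3111, 0.0000] → [-0.0000, 0.0000, -0.4939, -0.7071, 0.7071, 0.0000]
J3: z=[-0.0000, 0.0000, -1.0000] o=[0.6293, 0.6293, 0.0000] → [0.3264, 0.2643, -0.0000, -0.0000, 0.0000, -1.0000]
q̇ = J⁺·V = [0.5650, 0.3870, 0.2650]

0.5650 0.3870 0.2650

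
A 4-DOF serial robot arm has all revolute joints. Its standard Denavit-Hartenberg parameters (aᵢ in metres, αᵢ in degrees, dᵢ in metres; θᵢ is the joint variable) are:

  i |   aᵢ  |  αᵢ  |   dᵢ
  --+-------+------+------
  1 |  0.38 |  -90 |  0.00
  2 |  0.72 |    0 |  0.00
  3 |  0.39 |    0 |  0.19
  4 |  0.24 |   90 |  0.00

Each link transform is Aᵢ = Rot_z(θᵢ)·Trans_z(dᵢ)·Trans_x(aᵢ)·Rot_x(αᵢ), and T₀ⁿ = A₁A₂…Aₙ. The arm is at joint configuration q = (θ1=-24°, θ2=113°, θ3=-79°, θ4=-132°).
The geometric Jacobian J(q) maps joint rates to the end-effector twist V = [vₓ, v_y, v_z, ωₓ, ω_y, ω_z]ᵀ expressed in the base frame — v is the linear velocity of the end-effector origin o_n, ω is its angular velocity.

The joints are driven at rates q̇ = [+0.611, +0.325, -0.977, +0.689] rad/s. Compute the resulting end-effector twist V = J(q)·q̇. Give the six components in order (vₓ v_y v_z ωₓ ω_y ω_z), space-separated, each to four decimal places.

o_n = [0.4323, 0.0155, -0.6432]
J₁: ẑ×o_n = [-0.0155, 0.4323, 0.0000], ω = ẑ
J2: z=[0.4067, 0.9135, 0.0000] o=[0.3471, -0.1546, 0.0000] → [-0.5876, 0.2616, -0.0086, 0.4067, 0.9135, 0.0000]
J3: z=[0.4067, 0.9135, 0.0000] o=[0.0901, -0.0401, -0.6628] → [0.0179, -0.0080, -0.2899, 0.4067, 0.9135, 0.0000]
J4: z=[0.4067, 0.9135, 0.0000] o=[0.4628, 0.0019, -0.8808] → [0.2171, -0.0967, 0.0334, 0.4067, 0.9135, 0.0000]
V = J·q̇ = [-0.0683, 0.2903, 0.3035, 0.0150, 0.0338, 0.6110]

-0.0683 0.2903 0.3035 0.0150 0.0338 0.6110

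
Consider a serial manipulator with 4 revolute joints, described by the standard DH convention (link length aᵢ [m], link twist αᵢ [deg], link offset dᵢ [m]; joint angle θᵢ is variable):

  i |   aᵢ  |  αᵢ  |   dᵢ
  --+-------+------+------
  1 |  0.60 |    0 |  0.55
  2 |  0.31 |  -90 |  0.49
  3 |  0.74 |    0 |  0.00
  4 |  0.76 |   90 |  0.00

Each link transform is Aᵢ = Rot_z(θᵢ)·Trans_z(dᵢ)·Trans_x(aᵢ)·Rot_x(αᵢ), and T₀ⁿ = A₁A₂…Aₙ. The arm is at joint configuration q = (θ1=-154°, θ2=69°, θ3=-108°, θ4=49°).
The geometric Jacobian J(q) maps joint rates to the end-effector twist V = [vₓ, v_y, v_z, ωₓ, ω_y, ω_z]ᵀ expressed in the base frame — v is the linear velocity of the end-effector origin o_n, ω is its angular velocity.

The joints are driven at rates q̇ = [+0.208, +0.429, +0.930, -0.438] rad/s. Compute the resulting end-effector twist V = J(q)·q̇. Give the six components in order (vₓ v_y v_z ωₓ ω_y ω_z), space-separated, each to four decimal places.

0.4397 -1.0572 0.0201 0.4901 0.0429 0.6370

o_n = [-0.4981, -0.7340, 2.3952]
J₁: ẑ×o_n = [0.7340, -0.4981, 0.0000], ω = ẑ
J2: z=[0.0000, 0.0000, 1.0000] o=[-0.5393, -0.2630, 0.5500] → [0.4710, 0.0412, -0.0000, 0.0000, 0.0000, 1.0000]
J3: z=[0.9962, 0.0872, 0.0000] o=[-0.5123, -0.5718, 1.0400] → [0.1181, -1.3501, -0.1628, 0.9962, 0.0872, 0.0000]
J4: z=[0.9962, 0.0872, 0.0000] o=[-0.5322, -0.3440, 1.7438] → [0.0568, -0.6490, -0.3914, 0.9962, 0.0872, 0.0000]
V = J·q̇ = [0.4397, -1.0572, 0.0201, 0.4901, 0.0429, 0.6370]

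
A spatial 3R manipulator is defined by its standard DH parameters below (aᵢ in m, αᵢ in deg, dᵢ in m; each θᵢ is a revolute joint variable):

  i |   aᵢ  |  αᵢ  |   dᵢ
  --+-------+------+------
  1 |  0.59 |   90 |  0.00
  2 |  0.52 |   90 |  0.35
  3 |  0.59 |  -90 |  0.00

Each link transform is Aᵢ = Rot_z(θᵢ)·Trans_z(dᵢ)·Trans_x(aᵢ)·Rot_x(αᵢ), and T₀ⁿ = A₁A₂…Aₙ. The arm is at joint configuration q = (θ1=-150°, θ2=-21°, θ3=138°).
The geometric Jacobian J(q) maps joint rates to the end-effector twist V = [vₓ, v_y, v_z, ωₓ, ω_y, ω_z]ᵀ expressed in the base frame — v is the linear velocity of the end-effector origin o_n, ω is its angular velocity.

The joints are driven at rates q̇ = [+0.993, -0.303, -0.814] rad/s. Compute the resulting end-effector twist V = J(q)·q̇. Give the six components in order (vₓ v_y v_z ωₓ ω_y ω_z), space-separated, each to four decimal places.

o_n = [-0.9493, 0.3119, -0.0292]
J₁: ẑ×o_n = [-0.3119, -0.9493, 0.0000], ω = ẑ
J2: z=[-0.5000, 0.8660, 0.0000] o=[-0.5110, -0.2950, 0.0000] → [-0.0253, -0.0146, 0.0761, -0.5000, 0.8660, 0.0000]
J3: z=[0.3104, 0.1792, -0.9336] o=[-1.1064, -0.2346, -0.1864] → [0.5384, -0.1954, 0.1415, 0.3104, 0.1792, -0.9336]
V = J·q̇ = [-0.7404, -0.7791, -0.1382, -0.1011, -0.4083, 1.7529]

-0.7404 -0.7791 -0.1382 -0.1011 -0.4083 1.7529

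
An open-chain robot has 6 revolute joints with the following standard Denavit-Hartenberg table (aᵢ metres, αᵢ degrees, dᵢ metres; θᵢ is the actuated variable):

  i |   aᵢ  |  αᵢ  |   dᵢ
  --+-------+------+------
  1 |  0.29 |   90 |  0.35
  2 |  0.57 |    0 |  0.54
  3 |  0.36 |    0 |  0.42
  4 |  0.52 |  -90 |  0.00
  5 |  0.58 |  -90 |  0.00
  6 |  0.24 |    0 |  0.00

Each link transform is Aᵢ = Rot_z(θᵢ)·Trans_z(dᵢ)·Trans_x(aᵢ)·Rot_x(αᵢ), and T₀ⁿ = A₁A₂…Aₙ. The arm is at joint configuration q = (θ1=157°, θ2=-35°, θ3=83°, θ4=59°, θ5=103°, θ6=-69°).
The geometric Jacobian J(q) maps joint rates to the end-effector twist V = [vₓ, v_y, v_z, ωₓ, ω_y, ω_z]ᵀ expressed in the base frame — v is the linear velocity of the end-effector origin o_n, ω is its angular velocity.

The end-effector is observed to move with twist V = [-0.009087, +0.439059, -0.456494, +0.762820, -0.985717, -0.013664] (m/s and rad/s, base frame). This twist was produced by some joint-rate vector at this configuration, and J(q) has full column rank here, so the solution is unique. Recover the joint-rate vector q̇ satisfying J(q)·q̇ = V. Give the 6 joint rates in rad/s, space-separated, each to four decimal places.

o_n = [-0.5001, 0.5502, 0.5791]
J₁: ẑ×o_n = [-0.5502, -0.5001, 0.0000], ω = ẑ
J2: z=[0.3907, 0.9205, 0.0000] o=[-0.2669, 0.1133, 0.3500] → [0.2109, -0.0895, 0.3853, 0.3907, 0.9205, 0.0000]
J3: z=[0.3907, 0.9205, 0.0000] o=[-0.4858, 0.7928, 0.0231] → [0.5118, -0.2173, -0.0816, 0.3907, 0.9205, 0.0000]
J4: z=[0.3907, 0.9205, 0.0000] o=[-0.5434, 1.2736, 0.2906] → [0.2656, -0.1127, -0.3225, 0.3907, 0.9205, 0.0000]
J5: z=[0.8803, -0.3737, -0.2924] o=[-0.4034, 1.2142, 0.7879] → [-0.1161, 0.2120, -0.6206, 0.8803, -0.3737, -0.2924]
J6: z=[-0.1743, 0.3184, -0.9318] o=[-0.6594, 0.7088, 0.6631] → [-0.1746, -0.1631, -0.0231, -0.1743, 0.3184, -0.9318]
q̇ = J⁺·V = [-0.2080, -0.0630, 0.1130, -0.5430, 0.9830, -0.5170]

-0.2080 -0.0630 0.1130 -0.5430 0.9830 -0.5170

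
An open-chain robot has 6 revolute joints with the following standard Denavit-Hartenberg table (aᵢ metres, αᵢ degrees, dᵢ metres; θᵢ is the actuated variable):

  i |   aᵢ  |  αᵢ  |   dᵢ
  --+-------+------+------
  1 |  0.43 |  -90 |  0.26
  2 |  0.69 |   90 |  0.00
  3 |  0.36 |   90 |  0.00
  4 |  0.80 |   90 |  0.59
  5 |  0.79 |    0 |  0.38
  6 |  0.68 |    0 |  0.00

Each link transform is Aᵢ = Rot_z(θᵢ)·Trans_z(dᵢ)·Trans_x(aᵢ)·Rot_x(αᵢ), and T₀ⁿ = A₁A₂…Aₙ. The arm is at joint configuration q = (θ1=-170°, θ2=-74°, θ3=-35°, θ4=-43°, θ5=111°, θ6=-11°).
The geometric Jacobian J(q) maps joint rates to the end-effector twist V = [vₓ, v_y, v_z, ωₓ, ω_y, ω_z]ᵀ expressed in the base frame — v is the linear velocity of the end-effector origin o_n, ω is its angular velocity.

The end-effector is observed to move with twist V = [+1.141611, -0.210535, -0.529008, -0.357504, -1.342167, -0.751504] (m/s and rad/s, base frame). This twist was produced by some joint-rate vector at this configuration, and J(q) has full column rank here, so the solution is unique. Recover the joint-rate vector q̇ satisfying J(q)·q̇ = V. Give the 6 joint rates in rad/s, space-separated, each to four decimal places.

-0.1460 0.5610 0.0700 -0.3310 0.1490 0.9440

o_n = [-1.2308, 1.6728, -0.0204]
J₁: ẑ×o_n = [-1.6728, -1.2308, 0.0000], ω = ẑ
J2: z=[0.1736, -0.9848, 0.0000] o=[-0.4235, -0.0747, 0.2600] → [0.2761, 0.0487, -0.4917, 0.1736, -0.9848, 0.0000]
J3: z=[0.9467, 0.1669, 0.2756] o=[-0.6108, -0.1077, 0.9233] → [-0.6483, 0.7224, 1.7890, 0.9467, 0.1669, 0.2756]
J4: z=[0.0135, 0.8342, -0.5514] o=[-0.7267, 0.0815, 1.2067] → [-0.1463, 0.2945, 0.4420, 0.0135, 0.8342, -0.5514]
J5: z=[-0.4728, -0.4806, -0.7386] o=[-1.4236, 0.7902, 1.1918] → [1.2345, -0.7154, -0.3246, -0.4728, -0.4806, -0.7386]
J6: z=[-0.4728, -0.4806, -0.7386] o=[-1.3439, 1.1462, 0.3946] → [0.5884, -0.2797, -0.1947, -0.4728, -0.4806, -0.7386]
q̇ = J⁺·V = [-0.1460, 0.5610, 0.0700, -0.3310, 0.1490, 0.9440]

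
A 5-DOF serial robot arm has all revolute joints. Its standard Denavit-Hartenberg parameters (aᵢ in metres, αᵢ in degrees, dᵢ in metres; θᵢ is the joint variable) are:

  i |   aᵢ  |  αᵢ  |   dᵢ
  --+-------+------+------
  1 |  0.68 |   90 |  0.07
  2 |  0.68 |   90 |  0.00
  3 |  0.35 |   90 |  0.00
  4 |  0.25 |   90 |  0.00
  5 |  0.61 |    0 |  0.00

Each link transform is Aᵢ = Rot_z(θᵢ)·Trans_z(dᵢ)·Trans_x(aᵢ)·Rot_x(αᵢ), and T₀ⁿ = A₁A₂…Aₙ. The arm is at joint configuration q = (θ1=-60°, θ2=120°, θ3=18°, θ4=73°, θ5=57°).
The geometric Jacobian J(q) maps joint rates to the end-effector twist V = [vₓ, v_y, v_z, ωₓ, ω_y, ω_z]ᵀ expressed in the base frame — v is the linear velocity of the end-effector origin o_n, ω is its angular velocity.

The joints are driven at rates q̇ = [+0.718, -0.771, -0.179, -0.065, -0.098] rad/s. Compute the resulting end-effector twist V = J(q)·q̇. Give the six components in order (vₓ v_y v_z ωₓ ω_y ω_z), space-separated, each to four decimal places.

o_n = [0.5300, -0.2665, 1.5027]
J₁: ẑ×o_n = [0.2665, 0.5300, -0.0000], ω = ẑ
J2: z=[-0.8660, -0.5000, 0.0000] o=[0.3400, -0.5889, 0.0700] → [-0.7163, 1.2407, -0.1842, -0.8660, -0.5000, 0.0000]
J3: z=[0.4330, -0.7500, 0.5000] o=[0.1700, -0.2944, 0.6589] → [-0.6468, -0.1854, 0.2821, 0.4330, -0.7500, 0.5000]
J4: z=[0.7464, 0.6093, 0.2676] o=[-0.0069, -0.2044, 0.9472] → [0.3551, -0.2709, -0.3735, 0.7464, 0.6093, 0.2676]
J5: z=[-0.6099, 0.4653, 0.6415] o=[0.0597, -0.3649, 1.1269] → [0.1117, 0.5309, -0.2789, -0.6099, 0.4653, 0.6415]
V = J·q̇ = [0.8254, -0.5773, 0.1431, 0.6015, 0.4345, 0.5482]

0.8254 -0.5773 0.1431 0.6015 0.4345 0.5482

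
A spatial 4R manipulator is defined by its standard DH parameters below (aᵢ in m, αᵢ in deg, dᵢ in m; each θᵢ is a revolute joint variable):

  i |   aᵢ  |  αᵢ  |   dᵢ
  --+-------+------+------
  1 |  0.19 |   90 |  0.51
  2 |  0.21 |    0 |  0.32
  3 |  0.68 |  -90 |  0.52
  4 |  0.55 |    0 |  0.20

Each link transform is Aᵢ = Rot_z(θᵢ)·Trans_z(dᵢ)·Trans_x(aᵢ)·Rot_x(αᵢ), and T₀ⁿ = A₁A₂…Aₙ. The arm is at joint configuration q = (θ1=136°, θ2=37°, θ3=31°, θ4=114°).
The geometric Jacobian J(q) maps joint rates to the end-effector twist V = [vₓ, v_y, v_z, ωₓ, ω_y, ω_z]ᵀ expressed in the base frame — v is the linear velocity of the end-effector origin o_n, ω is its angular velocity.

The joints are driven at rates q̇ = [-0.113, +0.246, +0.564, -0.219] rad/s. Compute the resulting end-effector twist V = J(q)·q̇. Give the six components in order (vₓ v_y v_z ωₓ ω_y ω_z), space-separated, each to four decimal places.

o_n = [-0.0124, 0.4812, 1.1344]
J₁: ẑ×o_n = [-0.4812, -0.0124, 0.0000], ω = ẑ
J2: z=[0.6947, 0.7193, 0.0000] o=[-0.1367, 0.1320, 0.5100] → [0.4491, -0.4337, 0.1532, 0.6947, 0.7193, 0.0000]
J3: z=[0.6947, 0.7193, 0.0000] o=[-0.0350, 0.4787, 0.6364] → [0.3582, -0.3459, -0.0145, 0.6947, 0.7193, 0.0000]
J4: z=[0.6670, -0.6441, 0.3746] o=[0.1430, 1.0297, 1.2669] → [0.2908, 0.0302, -0.4659, 0.6670, -0.6441, 0.3746]
V = J·q̇ = [0.3032, -0.3070, 0.1315, 0.4166, 0.7237, -0.1950]

0.3032 -0.3070 0.1315 0.4166 0.7237 -0.1950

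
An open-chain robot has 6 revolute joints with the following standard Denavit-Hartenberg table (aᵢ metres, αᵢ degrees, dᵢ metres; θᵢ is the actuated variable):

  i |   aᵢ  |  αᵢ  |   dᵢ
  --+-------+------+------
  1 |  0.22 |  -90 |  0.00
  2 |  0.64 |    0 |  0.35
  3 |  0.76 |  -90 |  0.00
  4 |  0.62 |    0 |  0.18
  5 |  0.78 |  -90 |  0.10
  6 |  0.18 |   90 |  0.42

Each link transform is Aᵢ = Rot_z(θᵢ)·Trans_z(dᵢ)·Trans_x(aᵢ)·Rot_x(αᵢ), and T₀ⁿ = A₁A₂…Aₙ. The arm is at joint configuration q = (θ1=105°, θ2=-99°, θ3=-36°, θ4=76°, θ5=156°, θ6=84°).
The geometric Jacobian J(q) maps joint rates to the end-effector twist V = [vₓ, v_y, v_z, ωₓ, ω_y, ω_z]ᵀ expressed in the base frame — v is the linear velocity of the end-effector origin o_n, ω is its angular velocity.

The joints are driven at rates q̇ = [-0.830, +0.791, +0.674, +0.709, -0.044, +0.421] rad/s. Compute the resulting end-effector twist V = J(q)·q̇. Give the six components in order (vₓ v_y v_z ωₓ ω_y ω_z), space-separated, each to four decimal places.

-0.6687 1.6373 0.8938 -1.7264 -0.2186 -0.1252

o_n = [-0.5272, -0.4916, 1.2333]
J₁: ẑ×o_n = [0.4916, -0.5272, 0.0000], ω = ẑ
J2: z=[-0.9659, -0.2588, 0.0000] o=[-0.0569, 0.2125, 0.0000] → [-0.3192, 1.1912, 0.5584, -0.9659, -0.2588, 0.0000]
J3: z=[-0.9659, -0.2588, 0.0000] o=[-0.3691, 0.0252, 0.6321] → [-0.1556, 0.5807, 0.4583, -0.9659, -0.2588, 0.0000]
J4: z=[-0.1830, 0.6830, 0.7071] o=[-0.2300, -0.4939, 1.1695] → [0.0420, -0.1985, 0.2026, -0.1830, 0.6830, 0.7071]
J5: z=[-0.1830, 0.6830, 0.7071] o=[0.3456, -0.3177, 1.4029] → [0.0072, -0.6482, 0.6279, -0.1830, 0.6830, 0.7071]
J6: z=[-0.4505, -0.6976, 0.5572] o=[-0.3543, -0.0805, 1.1340] → [0.1599, -0.0516, 0.0646, -0.4505, -0.6976, 0.5572]
V = J·q̇ = [-0.6687, 1.6373, 0.8938, -1.7264, -0.2186, -0.1252]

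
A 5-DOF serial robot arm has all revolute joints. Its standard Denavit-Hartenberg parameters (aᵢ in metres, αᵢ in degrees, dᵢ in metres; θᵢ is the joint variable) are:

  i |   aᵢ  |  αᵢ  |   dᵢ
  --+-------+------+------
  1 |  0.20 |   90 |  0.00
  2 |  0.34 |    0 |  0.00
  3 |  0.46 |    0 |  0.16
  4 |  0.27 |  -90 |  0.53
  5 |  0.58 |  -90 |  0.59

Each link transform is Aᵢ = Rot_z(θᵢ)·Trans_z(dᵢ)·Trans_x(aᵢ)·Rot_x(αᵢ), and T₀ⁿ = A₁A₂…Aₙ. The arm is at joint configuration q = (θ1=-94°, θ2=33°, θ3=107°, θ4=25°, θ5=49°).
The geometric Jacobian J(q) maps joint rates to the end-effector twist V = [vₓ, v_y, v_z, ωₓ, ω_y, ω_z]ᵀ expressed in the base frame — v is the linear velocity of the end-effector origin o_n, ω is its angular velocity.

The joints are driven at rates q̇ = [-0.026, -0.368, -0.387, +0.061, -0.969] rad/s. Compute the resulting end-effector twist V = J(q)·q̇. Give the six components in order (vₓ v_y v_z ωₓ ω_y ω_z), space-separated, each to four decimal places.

-0.3229 0.4271 0.8129 0.6748 -0.2986 0.9100

o_n = [-0.2064, 0.6643, 0.0793]
J₁: ẑ×o_n = [-0.6643, -0.2064, 0.0000], ω = ẑ
J2: z=[-0.9976, 0.0698, 0.0000] o=[-0.0140, -0.1995, 0.0000] → [0.0055, 0.0791, -0.8483, -0.9976, 0.0698, 0.0000]
J3: z=[-0.9976, 0.0698, 0.0000] o=[-0.0338, -0.4840, 0.1852] → [-0.0074, -0.1056, -1.1334, -0.9976, 0.0698, 0.0000]
J4: z=[-0.9976, 0.0698, 0.0000] o=[-0.1689, -0.1213, 0.4809] → [-0.0280, -0.4006, -0.7811, -0.9976, 0.0698, 0.0000]
J5: z=[0.0181, 0.2582, -0.9659] o=[-0.6794, 0.1759, 0.5507] → [0.3501, -0.4483, -0.1133, 0.0181, 0.2582, -0.9659]
V = J·q̇ = [-0.3229, 0.4271, 0.8129, 0.6748, -0.2986, 0.9100]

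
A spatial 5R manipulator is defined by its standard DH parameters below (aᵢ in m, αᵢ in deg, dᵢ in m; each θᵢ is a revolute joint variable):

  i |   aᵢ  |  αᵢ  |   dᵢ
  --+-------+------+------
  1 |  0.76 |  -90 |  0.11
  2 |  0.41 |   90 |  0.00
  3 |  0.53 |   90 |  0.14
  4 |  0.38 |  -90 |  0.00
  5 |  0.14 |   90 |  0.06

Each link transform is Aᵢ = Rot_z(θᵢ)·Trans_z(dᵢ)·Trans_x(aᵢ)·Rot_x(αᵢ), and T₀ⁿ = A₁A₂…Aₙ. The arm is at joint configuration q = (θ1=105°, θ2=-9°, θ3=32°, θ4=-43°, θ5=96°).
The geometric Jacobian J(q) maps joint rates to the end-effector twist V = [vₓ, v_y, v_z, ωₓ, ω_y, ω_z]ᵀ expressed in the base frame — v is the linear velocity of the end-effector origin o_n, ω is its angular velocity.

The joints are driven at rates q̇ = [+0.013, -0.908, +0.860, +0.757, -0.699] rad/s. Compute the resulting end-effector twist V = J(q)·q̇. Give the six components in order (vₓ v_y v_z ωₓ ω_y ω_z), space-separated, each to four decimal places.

o_n = [-1.0101, 1.5973, 0.2093]
J₁: ẑ×o_n = [-1.5973, -1.0101, 0.0000], ω = ẑ
J2: z=[-0.9659, -0.2588, 0.0000] o=[-0.1967, 0.7341, 0.1100] → [-0.0257, 0.0959, -1.0443, -0.9659, -0.2588, 0.0000]
J3: z=[0.0405, -0.1511, 0.9877] o=[-0.3015, 1.1253, 0.1741] → [-0.4716, -0.7012, -0.0880, 0.0405, -0.1511, 0.9877]
J4: z=[0.6837, 0.7251, 0.0829] o=[-0.6820, 1.4602, 0.3827] → [-0.1371, 0.0914, 0.3316, 0.6837, 0.7251, 0.0829]
J5: z=[-0.4673, 0.3477, 0.8128] o=[-0.8950, 1.6861, 0.1636] → [0.0880, -0.0722, 0.0815, -0.4673, 0.3477, 0.8128]
V = J·q̇ = [-0.5683, -0.5837, 1.0666, 1.7561, 0.4109, 0.3570]

-0.5683 -0.5837 1.0666 1.7561 0.4109 0.3570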